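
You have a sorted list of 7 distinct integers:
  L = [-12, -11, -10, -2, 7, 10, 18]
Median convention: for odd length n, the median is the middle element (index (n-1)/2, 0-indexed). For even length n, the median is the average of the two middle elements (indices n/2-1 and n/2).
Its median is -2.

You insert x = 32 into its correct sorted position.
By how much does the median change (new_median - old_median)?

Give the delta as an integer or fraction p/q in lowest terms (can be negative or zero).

Answer: 9/2

Derivation:
Old median = -2
After inserting x = 32: new sorted = [-12, -11, -10, -2, 7, 10, 18, 32]
New median = 5/2
Delta = 5/2 - -2 = 9/2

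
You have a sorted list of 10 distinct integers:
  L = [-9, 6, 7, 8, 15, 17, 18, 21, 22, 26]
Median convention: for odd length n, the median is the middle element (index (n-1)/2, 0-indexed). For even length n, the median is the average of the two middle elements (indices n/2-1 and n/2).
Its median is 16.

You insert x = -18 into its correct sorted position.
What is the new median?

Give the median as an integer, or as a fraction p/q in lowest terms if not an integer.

Answer: 15

Derivation:
Old list (sorted, length 10): [-9, 6, 7, 8, 15, 17, 18, 21, 22, 26]
Old median = 16
Insert x = -18
Old length even (10). Middle pair: indices 4,5 = 15,17.
New length odd (11). New median = single middle element.
x = -18: 0 elements are < x, 10 elements are > x.
New sorted list: [-18, -9, 6, 7, 8, 15, 17, 18, 21, 22, 26]
New median = 15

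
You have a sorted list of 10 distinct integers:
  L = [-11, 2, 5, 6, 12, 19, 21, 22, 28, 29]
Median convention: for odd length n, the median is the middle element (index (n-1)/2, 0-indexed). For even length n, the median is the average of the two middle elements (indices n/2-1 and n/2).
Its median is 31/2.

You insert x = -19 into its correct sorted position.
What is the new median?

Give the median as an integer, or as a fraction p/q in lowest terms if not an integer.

Answer: 12

Derivation:
Old list (sorted, length 10): [-11, 2, 5, 6, 12, 19, 21, 22, 28, 29]
Old median = 31/2
Insert x = -19
Old length even (10). Middle pair: indices 4,5 = 12,19.
New length odd (11). New median = single middle element.
x = -19: 0 elements are < x, 10 elements are > x.
New sorted list: [-19, -11, 2, 5, 6, 12, 19, 21, 22, 28, 29]
New median = 12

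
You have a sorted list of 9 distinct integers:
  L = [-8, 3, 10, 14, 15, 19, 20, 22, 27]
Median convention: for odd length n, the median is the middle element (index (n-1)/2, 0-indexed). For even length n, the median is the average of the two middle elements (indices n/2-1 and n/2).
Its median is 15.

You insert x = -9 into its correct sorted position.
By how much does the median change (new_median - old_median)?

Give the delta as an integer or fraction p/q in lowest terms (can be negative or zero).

Old median = 15
After inserting x = -9: new sorted = [-9, -8, 3, 10, 14, 15, 19, 20, 22, 27]
New median = 29/2
Delta = 29/2 - 15 = -1/2

Answer: -1/2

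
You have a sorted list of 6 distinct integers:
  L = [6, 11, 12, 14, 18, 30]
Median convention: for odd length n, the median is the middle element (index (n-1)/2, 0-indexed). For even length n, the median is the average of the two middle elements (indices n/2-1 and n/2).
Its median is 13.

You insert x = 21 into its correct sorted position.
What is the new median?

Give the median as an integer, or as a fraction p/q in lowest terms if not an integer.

Old list (sorted, length 6): [6, 11, 12, 14, 18, 30]
Old median = 13
Insert x = 21
Old length even (6). Middle pair: indices 2,3 = 12,14.
New length odd (7). New median = single middle element.
x = 21: 5 elements are < x, 1 elements are > x.
New sorted list: [6, 11, 12, 14, 18, 21, 30]
New median = 14

Answer: 14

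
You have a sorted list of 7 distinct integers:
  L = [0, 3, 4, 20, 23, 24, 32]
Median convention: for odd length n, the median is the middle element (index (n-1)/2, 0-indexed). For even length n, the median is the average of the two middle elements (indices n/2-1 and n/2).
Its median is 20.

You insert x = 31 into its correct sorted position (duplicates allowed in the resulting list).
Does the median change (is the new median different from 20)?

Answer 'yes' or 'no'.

Answer: yes

Derivation:
Old median = 20
Insert x = 31
New median = 43/2
Changed? yes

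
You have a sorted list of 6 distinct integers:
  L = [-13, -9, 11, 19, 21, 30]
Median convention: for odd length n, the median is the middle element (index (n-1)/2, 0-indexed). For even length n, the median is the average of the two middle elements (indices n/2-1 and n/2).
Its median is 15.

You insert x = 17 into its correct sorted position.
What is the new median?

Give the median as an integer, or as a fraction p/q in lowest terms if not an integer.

Answer: 17

Derivation:
Old list (sorted, length 6): [-13, -9, 11, 19, 21, 30]
Old median = 15
Insert x = 17
Old length even (6). Middle pair: indices 2,3 = 11,19.
New length odd (7). New median = single middle element.
x = 17: 3 elements are < x, 3 elements are > x.
New sorted list: [-13, -9, 11, 17, 19, 21, 30]
New median = 17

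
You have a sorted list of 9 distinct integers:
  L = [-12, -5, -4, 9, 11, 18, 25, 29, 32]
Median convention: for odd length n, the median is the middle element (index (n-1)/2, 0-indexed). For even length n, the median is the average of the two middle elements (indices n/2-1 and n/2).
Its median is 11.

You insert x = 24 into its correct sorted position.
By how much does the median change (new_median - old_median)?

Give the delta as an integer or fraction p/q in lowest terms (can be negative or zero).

Old median = 11
After inserting x = 24: new sorted = [-12, -5, -4, 9, 11, 18, 24, 25, 29, 32]
New median = 29/2
Delta = 29/2 - 11 = 7/2

Answer: 7/2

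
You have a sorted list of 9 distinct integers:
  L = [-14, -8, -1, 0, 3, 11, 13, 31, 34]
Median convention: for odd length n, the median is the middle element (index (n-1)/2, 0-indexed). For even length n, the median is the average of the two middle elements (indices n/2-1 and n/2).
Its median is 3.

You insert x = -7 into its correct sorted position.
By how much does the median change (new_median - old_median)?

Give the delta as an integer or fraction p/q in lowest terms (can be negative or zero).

Answer: -3/2

Derivation:
Old median = 3
After inserting x = -7: new sorted = [-14, -8, -7, -1, 0, 3, 11, 13, 31, 34]
New median = 3/2
Delta = 3/2 - 3 = -3/2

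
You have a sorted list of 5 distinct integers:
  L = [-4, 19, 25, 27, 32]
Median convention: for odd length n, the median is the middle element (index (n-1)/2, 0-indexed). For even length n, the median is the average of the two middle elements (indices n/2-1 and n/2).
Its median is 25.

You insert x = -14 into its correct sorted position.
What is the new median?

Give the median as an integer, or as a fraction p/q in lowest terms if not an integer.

Old list (sorted, length 5): [-4, 19, 25, 27, 32]
Old median = 25
Insert x = -14
Old length odd (5). Middle was index 2 = 25.
New length even (6). New median = avg of two middle elements.
x = -14: 0 elements are < x, 5 elements are > x.
New sorted list: [-14, -4, 19, 25, 27, 32]
New median = 22

Answer: 22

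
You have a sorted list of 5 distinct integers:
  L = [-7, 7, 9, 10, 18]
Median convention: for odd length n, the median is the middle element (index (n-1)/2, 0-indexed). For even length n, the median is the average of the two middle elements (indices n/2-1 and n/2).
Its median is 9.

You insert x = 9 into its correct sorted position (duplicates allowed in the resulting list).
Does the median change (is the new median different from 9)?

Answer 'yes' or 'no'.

Old median = 9
Insert x = 9
New median = 9
Changed? no

Answer: no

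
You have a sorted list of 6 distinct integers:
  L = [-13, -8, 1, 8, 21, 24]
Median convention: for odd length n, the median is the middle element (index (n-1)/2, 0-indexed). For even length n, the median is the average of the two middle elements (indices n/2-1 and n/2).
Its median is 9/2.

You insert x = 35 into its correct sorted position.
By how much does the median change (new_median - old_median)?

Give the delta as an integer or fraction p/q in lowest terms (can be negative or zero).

Old median = 9/2
After inserting x = 35: new sorted = [-13, -8, 1, 8, 21, 24, 35]
New median = 8
Delta = 8 - 9/2 = 7/2

Answer: 7/2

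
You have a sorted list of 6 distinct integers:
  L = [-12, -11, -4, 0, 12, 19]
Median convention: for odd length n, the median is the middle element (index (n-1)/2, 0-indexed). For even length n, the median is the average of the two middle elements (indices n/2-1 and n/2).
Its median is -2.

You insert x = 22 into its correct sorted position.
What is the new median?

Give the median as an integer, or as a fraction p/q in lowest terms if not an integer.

Old list (sorted, length 6): [-12, -11, -4, 0, 12, 19]
Old median = -2
Insert x = 22
Old length even (6). Middle pair: indices 2,3 = -4,0.
New length odd (7). New median = single middle element.
x = 22: 6 elements are < x, 0 elements are > x.
New sorted list: [-12, -11, -4, 0, 12, 19, 22]
New median = 0

Answer: 0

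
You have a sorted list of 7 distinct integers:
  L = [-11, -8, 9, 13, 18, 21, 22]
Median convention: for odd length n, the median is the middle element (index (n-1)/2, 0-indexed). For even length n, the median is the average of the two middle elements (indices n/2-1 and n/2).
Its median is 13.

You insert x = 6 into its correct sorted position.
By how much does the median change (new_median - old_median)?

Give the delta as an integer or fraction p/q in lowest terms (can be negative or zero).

Answer: -2

Derivation:
Old median = 13
After inserting x = 6: new sorted = [-11, -8, 6, 9, 13, 18, 21, 22]
New median = 11
Delta = 11 - 13 = -2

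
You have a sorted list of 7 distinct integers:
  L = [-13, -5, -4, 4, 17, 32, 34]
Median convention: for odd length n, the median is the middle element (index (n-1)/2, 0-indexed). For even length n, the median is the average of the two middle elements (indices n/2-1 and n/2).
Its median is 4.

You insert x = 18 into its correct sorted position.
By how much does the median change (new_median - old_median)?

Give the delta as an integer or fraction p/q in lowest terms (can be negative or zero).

Answer: 13/2

Derivation:
Old median = 4
After inserting x = 18: new sorted = [-13, -5, -4, 4, 17, 18, 32, 34]
New median = 21/2
Delta = 21/2 - 4 = 13/2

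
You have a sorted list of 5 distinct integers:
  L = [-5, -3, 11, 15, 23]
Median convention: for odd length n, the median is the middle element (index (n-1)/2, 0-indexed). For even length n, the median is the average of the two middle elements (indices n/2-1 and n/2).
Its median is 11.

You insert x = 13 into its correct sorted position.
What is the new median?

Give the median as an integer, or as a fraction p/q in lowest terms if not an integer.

Old list (sorted, length 5): [-5, -3, 11, 15, 23]
Old median = 11
Insert x = 13
Old length odd (5). Middle was index 2 = 11.
New length even (6). New median = avg of two middle elements.
x = 13: 3 elements are < x, 2 elements are > x.
New sorted list: [-5, -3, 11, 13, 15, 23]
New median = 12

Answer: 12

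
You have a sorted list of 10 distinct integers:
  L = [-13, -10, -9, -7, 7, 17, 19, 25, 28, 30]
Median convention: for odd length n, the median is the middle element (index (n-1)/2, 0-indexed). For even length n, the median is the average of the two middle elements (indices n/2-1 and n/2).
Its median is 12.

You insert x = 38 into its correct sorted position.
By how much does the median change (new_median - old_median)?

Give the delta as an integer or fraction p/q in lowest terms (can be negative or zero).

Answer: 5

Derivation:
Old median = 12
After inserting x = 38: new sorted = [-13, -10, -9, -7, 7, 17, 19, 25, 28, 30, 38]
New median = 17
Delta = 17 - 12 = 5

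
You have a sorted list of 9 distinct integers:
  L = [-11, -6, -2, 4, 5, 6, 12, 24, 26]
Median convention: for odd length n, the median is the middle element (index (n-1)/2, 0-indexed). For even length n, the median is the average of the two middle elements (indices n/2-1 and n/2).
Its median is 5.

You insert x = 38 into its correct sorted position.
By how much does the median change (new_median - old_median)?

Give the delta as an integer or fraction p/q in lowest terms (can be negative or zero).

Old median = 5
After inserting x = 38: new sorted = [-11, -6, -2, 4, 5, 6, 12, 24, 26, 38]
New median = 11/2
Delta = 11/2 - 5 = 1/2

Answer: 1/2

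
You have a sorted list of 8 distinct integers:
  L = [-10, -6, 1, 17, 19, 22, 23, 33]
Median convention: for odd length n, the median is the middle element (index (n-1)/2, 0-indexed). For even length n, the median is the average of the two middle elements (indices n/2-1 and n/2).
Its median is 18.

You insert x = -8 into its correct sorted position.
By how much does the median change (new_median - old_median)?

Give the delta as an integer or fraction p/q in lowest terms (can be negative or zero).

Answer: -1

Derivation:
Old median = 18
After inserting x = -8: new sorted = [-10, -8, -6, 1, 17, 19, 22, 23, 33]
New median = 17
Delta = 17 - 18 = -1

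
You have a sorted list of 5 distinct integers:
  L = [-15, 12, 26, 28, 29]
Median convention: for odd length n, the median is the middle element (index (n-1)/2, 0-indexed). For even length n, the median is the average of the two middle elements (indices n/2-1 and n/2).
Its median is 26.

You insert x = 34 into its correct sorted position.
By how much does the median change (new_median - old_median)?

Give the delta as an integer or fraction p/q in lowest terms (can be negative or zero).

Old median = 26
After inserting x = 34: new sorted = [-15, 12, 26, 28, 29, 34]
New median = 27
Delta = 27 - 26 = 1

Answer: 1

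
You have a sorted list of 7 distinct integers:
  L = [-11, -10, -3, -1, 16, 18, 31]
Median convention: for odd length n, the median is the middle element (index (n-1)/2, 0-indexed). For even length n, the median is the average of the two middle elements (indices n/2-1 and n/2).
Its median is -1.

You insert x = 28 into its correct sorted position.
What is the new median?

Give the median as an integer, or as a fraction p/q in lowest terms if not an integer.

Old list (sorted, length 7): [-11, -10, -3, -1, 16, 18, 31]
Old median = -1
Insert x = 28
Old length odd (7). Middle was index 3 = -1.
New length even (8). New median = avg of two middle elements.
x = 28: 6 elements are < x, 1 elements are > x.
New sorted list: [-11, -10, -3, -1, 16, 18, 28, 31]
New median = 15/2

Answer: 15/2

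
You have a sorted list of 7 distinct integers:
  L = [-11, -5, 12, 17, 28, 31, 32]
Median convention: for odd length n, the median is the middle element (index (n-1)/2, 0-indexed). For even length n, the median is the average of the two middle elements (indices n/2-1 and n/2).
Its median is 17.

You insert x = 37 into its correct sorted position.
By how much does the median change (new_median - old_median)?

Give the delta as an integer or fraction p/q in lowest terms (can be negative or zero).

Answer: 11/2

Derivation:
Old median = 17
After inserting x = 37: new sorted = [-11, -5, 12, 17, 28, 31, 32, 37]
New median = 45/2
Delta = 45/2 - 17 = 11/2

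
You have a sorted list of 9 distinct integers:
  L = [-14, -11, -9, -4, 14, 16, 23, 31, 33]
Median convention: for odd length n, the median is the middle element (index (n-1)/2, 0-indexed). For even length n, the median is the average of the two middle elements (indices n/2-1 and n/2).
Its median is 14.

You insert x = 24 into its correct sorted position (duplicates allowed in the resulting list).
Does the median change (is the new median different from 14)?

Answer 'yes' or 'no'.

Answer: yes

Derivation:
Old median = 14
Insert x = 24
New median = 15
Changed? yes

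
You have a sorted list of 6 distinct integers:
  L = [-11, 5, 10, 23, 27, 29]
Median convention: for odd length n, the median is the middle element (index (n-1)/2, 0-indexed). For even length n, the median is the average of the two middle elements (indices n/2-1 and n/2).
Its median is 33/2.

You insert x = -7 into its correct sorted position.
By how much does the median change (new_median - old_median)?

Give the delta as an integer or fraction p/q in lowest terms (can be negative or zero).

Answer: -13/2

Derivation:
Old median = 33/2
After inserting x = -7: new sorted = [-11, -7, 5, 10, 23, 27, 29]
New median = 10
Delta = 10 - 33/2 = -13/2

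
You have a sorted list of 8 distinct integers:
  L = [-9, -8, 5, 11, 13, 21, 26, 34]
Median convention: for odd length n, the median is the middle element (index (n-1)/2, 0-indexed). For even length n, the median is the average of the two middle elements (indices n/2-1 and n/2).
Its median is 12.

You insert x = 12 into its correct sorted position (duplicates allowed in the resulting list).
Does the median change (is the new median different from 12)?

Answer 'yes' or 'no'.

Old median = 12
Insert x = 12
New median = 12
Changed? no

Answer: no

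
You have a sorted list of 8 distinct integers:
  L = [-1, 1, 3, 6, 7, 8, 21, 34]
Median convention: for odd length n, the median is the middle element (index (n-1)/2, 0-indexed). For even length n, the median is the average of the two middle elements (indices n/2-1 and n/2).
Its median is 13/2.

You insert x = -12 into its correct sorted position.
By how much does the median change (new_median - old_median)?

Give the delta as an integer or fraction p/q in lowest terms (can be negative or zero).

Answer: -1/2

Derivation:
Old median = 13/2
After inserting x = -12: new sorted = [-12, -1, 1, 3, 6, 7, 8, 21, 34]
New median = 6
Delta = 6 - 13/2 = -1/2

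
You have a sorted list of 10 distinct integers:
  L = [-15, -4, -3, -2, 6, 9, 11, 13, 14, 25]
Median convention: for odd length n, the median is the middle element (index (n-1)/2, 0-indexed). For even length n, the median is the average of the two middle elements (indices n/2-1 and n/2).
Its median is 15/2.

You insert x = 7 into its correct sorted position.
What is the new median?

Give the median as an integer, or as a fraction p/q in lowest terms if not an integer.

Answer: 7

Derivation:
Old list (sorted, length 10): [-15, -4, -3, -2, 6, 9, 11, 13, 14, 25]
Old median = 15/2
Insert x = 7
Old length even (10). Middle pair: indices 4,5 = 6,9.
New length odd (11). New median = single middle element.
x = 7: 5 elements are < x, 5 elements are > x.
New sorted list: [-15, -4, -3, -2, 6, 7, 9, 11, 13, 14, 25]
New median = 7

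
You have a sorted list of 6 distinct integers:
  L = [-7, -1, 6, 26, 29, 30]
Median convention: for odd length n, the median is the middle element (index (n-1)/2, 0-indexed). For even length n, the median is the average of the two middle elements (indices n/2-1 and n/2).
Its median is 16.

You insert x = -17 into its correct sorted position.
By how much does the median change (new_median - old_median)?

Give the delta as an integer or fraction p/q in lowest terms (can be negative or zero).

Old median = 16
After inserting x = -17: new sorted = [-17, -7, -1, 6, 26, 29, 30]
New median = 6
Delta = 6 - 16 = -10

Answer: -10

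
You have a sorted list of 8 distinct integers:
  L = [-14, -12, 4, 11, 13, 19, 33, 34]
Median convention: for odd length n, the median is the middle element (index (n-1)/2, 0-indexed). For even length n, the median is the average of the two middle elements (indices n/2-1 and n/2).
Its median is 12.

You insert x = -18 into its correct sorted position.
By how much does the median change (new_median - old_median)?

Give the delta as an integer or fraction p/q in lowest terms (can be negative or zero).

Answer: -1

Derivation:
Old median = 12
After inserting x = -18: new sorted = [-18, -14, -12, 4, 11, 13, 19, 33, 34]
New median = 11
Delta = 11 - 12 = -1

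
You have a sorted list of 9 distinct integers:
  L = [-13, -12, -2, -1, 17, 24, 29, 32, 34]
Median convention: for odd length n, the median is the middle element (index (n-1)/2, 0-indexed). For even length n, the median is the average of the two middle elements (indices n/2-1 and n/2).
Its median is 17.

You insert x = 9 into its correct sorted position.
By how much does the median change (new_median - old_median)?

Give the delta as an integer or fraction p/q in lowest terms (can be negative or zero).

Answer: -4

Derivation:
Old median = 17
After inserting x = 9: new sorted = [-13, -12, -2, -1, 9, 17, 24, 29, 32, 34]
New median = 13
Delta = 13 - 17 = -4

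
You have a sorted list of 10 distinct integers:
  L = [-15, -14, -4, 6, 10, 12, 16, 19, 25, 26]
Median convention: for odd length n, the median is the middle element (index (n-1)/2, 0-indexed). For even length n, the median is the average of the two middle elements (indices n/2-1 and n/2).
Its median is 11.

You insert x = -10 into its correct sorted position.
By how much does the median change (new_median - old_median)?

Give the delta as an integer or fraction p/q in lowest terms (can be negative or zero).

Old median = 11
After inserting x = -10: new sorted = [-15, -14, -10, -4, 6, 10, 12, 16, 19, 25, 26]
New median = 10
Delta = 10 - 11 = -1

Answer: -1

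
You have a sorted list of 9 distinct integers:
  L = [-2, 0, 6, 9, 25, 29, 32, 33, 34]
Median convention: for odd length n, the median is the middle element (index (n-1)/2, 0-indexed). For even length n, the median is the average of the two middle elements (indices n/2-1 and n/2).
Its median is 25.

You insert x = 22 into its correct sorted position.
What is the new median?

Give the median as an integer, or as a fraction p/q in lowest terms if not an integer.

Answer: 47/2

Derivation:
Old list (sorted, length 9): [-2, 0, 6, 9, 25, 29, 32, 33, 34]
Old median = 25
Insert x = 22
Old length odd (9). Middle was index 4 = 25.
New length even (10). New median = avg of two middle elements.
x = 22: 4 elements are < x, 5 elements are > x.
New sorted list: [-2, 0, 6, 9, 22, 25, 29, 32, 33, 34]
New median = 47/2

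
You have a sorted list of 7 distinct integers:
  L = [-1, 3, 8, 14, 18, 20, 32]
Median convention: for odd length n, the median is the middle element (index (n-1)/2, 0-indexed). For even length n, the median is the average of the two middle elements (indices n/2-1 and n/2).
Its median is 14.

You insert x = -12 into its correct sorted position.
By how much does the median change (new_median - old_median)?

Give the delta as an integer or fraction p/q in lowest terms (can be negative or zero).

Answer: -3

Derivation:
Old median = 14
After inserting x = -12: new sorted = [-12, -1, 3, 8, 14, 18, 20, 32]
New median = 11
Delta = 11 - 14 = -3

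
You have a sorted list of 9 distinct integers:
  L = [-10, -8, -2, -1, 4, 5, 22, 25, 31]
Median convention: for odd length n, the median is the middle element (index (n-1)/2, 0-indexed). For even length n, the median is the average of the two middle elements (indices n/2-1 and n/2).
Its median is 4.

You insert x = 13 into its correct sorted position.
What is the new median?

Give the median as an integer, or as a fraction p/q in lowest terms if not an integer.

Answer: 9/2

Derivation:
Old list (sorted, length 9): [-10, -8, -2, -1, 4, 5, 22, 25, 31]
Old median = 4
Insert x = 13
Old length odd (9). Middle was index 4 = 4.
New length even (10). New median = avg of two middle elements.
x = 13: 6 elements are < x, 3 elements are > x.
New sorted list: [-10, -8, -2, -1, 4, 5, 13, 22, 25, 31]
New median = 9/2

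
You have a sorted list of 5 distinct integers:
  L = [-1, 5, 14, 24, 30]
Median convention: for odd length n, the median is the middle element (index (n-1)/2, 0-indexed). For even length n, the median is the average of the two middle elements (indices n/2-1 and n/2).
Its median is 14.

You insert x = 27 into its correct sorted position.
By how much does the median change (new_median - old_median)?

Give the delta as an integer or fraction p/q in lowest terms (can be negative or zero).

Answer: 5

Derivation:
Old median = 14
After inserting x = 27: new sorted = [-1, 5, 14, 24, 27, 30]
New median = 19
Delta = 19 - 14 = 5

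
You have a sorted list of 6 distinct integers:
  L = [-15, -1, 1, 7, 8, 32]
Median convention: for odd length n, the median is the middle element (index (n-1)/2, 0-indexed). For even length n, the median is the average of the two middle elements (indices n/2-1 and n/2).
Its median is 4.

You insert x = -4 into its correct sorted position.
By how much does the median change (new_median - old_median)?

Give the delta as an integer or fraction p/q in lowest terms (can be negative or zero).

Answer: -3

Derivation:
Old median = 4
After inserting x = -4: new sorted = [-15, -4, -1, 1, 7, 8, 32]
New median = 1
Delta = 1 - 4 = -3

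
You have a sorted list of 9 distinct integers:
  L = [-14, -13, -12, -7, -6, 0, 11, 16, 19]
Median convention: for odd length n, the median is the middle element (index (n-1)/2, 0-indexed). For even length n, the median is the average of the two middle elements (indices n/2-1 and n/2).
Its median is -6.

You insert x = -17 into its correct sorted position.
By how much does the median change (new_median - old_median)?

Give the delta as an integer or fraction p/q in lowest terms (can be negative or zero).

Answer: -1/2

Derivation:
Old median = -6
After inserting x = -17: new sorted = [-17, -14, -13, -12, -7, -6, 0, 11, 16, 19]
New median = -13/2
Delta = -13/2 - -6 = -1/2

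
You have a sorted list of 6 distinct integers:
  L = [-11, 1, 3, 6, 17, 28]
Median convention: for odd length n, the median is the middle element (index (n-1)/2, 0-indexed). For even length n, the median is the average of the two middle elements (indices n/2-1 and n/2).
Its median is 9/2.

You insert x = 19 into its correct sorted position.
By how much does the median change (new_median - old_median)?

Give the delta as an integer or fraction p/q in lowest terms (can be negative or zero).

Old median = 9/2
After inserting x = 19: new sorted = [-11, 1, 3, 6, 17, 19, 28]
New median = 6
Delta = 6 - 9/2 = 3/2

Answer: 3/2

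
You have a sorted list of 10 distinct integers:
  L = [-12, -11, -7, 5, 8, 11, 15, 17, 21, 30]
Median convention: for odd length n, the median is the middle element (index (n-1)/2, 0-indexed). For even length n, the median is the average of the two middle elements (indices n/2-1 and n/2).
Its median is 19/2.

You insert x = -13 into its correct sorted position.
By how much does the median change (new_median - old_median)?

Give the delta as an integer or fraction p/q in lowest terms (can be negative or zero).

Old median = 19/2
After inserting x = -13: new sorted = [-13, -12, -11, -7, 5, 8, 11, 15, 17, 21, 30]
New median = 8
Delta = 8 - 19/2 = -3/2

Answer: -3/2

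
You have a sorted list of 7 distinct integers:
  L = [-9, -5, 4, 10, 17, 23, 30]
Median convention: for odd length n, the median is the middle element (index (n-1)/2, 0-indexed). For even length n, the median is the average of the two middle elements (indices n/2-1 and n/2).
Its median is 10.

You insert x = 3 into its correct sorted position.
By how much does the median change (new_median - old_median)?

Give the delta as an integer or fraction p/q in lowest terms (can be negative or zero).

Answer: -3

Derivation:
Old median = 10
After inserting x = 3: new sorted = [-9, -5, 3, 4, 10, 17, 23, 30]
New median = 7
Delta = 7 - 10 = -3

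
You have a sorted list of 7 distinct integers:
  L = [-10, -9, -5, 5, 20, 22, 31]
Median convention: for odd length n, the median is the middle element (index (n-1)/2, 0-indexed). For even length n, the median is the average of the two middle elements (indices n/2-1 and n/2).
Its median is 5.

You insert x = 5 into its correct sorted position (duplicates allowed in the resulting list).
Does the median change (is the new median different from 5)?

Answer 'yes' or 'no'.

Answer: no

Derivation:
Old median = 5
Insert x = 5
New median = 5
Changed? no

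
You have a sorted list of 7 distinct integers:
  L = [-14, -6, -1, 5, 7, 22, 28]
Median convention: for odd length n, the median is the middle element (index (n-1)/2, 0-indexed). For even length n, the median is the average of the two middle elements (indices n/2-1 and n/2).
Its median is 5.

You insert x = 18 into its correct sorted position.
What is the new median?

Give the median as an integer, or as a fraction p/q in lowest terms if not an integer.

Old list (sorted, length 7): [-14, -6, -1, 5, 7, 22, 28]
Old median = 5
Insert x = 18
Old length odd (7). Middle was index 3 = 5.
New length even (8). New median = avg of two middle elements.
x = 18: 5 elements are < x, 2 elements are > x.
New sorted list: [-14, -6, -1, 5, 7, 18, 22, 28]
New median = 6

Answer: 6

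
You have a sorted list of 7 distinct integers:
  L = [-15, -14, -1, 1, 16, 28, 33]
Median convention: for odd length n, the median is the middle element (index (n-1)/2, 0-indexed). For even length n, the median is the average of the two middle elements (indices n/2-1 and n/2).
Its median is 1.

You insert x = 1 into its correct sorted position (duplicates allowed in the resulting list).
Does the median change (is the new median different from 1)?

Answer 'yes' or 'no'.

Answer: no

Derivation:
Old median = 1
Insert x = 1
New median = 1
Changed? no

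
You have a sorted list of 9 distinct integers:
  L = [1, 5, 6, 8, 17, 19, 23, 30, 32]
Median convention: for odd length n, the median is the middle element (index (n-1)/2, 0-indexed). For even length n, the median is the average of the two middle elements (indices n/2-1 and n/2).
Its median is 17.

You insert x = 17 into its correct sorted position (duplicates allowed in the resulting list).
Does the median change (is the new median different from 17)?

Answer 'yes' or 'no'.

Answer: no

Derivation:
Old median = 17
Insert x = 17
New median = 17
Changed? no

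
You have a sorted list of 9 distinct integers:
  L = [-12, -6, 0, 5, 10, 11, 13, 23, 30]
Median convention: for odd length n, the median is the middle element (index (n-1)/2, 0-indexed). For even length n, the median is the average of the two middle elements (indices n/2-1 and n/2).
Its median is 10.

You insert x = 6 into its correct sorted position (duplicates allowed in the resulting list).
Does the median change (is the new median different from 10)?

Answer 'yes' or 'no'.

Answer: yes

Derivation:
Old median = 10
Insert x = 6
New median = 8
Changed? yes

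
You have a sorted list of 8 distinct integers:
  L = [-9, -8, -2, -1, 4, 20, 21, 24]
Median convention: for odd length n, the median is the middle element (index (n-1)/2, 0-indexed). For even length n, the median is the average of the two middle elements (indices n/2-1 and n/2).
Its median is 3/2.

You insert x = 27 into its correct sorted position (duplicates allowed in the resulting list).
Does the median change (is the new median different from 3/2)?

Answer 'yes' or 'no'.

Old median = 3/2
Insert x = 27
New median = 4
Changed? yes

Answer: yes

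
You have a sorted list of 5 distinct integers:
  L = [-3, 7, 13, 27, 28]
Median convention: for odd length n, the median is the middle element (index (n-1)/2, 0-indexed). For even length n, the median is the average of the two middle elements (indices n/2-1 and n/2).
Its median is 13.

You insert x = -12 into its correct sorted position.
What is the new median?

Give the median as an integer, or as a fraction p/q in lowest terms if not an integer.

Old list (sorted, length 5): [-3, 7, 13, 27, 28]
Old median = 13
Insert x = -12
Old length odd (5). Middle was index 2 = 13.
New length even (6). New median = avg of two middle elements.
x = -12: 0 elements are < x, 5 elements are > x.
New sorted list: [-12, -3, 7, 13, 27, 28]
New median = 10

Answer: 10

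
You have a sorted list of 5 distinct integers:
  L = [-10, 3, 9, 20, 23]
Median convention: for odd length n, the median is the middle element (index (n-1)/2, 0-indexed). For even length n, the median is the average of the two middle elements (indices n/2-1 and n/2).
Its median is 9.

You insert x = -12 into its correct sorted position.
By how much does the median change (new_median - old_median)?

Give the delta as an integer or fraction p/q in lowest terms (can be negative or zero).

Old median = 9
After inserting x = -12: new sorted = [-12, -10, 3, 9, 20, 23]
New median = 6
Delta = 6 - 9 = -3

Answer: -3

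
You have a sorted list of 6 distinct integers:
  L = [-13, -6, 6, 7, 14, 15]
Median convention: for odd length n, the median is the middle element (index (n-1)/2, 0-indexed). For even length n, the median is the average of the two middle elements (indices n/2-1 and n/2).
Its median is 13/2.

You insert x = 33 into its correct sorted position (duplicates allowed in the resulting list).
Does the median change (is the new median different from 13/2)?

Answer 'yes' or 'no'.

Answer: yes

Derivation:
Old median = 13/2
Insert x = 33
New median = 7
Changed? yes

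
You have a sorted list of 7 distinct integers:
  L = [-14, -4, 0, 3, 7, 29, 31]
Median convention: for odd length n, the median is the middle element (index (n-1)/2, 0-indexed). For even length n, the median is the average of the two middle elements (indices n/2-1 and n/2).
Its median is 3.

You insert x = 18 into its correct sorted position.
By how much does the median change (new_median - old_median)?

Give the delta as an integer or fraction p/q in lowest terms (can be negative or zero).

Old median = 3
After inserting x = 18: new sorted = [-14, -4, 0, 3, 7, 18, 29, 31]
New median = 5
Delta = 5 - 3 = 2

Answer: 2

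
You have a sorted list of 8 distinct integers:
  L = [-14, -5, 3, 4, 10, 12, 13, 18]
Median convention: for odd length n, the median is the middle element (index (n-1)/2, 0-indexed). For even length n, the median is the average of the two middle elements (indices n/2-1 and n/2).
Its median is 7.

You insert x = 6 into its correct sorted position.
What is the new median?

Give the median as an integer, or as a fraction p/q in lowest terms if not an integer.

Old list (sorted, length 8): [-14, -5, 3, 4, 10, 12, 13, 18]
Old median = 7
Insert x = 6
Old length even (8). Middle pair: indices 3,4 = 4,10.
New length odd (9). New median = single middle element.
x = 6: 4 elements are < x, 4 elements are > x.
New sorted list: [-14, -5, 3, 4, 6, 10, 12, 13, 18]
New median = 6

Answer: 6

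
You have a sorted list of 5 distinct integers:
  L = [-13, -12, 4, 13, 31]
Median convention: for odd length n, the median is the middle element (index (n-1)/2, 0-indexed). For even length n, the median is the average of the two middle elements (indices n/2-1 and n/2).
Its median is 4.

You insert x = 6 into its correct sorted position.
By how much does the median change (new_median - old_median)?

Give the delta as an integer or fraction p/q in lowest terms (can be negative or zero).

Answer: 1

Derivation:
Old median = 4
After inserting x = 6: new sorted = [-13, -12, 4, 6, 13, 31]
New median = 5
Delta = 5 - 4 = 1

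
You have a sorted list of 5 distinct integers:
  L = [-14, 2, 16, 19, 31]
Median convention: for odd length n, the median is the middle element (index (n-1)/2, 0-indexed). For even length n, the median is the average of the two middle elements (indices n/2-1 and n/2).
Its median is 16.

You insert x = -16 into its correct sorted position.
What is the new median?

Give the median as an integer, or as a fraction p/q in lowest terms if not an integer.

Old list (sorted, length 5): [-14, 2, 16, 19, 31]
Old median = 16
Insert x = -16
Old length odd (5). Middle was index 2 = 16.
New length even (6). New median = avg of two middle elements.
x = -16: 0 elements are < x, 5 elements are > x.
New sorted list: [-16, -14, 2, 16, 19, 31]
New median = 9

Answer: 9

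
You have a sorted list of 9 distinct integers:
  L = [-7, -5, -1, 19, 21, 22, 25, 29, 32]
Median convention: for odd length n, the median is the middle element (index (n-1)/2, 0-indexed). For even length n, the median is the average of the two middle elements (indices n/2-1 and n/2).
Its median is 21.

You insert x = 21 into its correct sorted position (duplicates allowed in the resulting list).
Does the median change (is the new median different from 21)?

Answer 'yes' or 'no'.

Old median = 21
Insert x = 21
New median = 21
Changed? no

Answer: no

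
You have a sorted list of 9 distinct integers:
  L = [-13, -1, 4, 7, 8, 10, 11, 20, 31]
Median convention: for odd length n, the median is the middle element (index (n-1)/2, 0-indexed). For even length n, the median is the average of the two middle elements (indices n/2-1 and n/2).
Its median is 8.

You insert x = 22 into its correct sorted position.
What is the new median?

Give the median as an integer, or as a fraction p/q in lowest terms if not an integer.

Answer: 9

Derivation:
Old list (sorted, length 9): [-13, -1, 4, 7, 8, 10, 11, 20, 31]
Old median = 8
Insert x = 22
Old length odd (9). Middle was index 4 = 8.
New length even (10). New median = avg of two middle elements.
x = 22: 8 elements are < x, 1 elements are > x.
New sorted list: [-13, -1, 4, 7, 8, 10, 11, 20, 22, 31]
New median = 9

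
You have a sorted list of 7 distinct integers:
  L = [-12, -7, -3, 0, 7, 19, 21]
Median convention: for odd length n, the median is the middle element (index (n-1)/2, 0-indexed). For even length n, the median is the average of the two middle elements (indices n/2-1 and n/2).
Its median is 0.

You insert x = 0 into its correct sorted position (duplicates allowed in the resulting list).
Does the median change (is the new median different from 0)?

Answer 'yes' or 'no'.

Answer: no

Derivation:
Old median = 0
Insert x = 0
New median = 0
Changed? no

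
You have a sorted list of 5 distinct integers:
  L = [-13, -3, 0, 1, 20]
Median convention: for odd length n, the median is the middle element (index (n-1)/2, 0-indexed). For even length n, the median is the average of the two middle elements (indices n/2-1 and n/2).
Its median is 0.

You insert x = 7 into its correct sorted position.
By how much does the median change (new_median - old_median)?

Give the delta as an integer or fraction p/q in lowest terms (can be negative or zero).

Answer: 1/2

Derivation:
Old median = 0
After inserting x = 7: new sorted = [-13, -3, 0, 1, 7, 20]
New median = 1/2
Delta = 1/2 - 0 = 1/2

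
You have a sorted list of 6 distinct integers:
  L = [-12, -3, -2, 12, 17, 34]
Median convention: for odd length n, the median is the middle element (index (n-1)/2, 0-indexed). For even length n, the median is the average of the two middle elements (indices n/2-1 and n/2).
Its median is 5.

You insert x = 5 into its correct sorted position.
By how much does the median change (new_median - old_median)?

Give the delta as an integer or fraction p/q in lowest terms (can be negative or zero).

Answer: 0

Derivation:
Old median = 5
After inserting x = 5: new sorted = [-12, -3, -2, 5, 12, 17, 34]
New median = 5
Delta = 5 - 5 = 0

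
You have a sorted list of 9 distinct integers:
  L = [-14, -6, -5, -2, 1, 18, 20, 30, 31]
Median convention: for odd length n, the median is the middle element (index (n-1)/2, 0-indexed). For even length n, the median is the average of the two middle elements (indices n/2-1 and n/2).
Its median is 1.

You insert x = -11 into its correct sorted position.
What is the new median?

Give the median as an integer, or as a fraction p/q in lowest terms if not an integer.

Answer: -1/2

Derivation:
Old list (sorted, length 9): [-14, -6, -5, -2, 1, 18, 20, 30, 31]
Old median = 1
Insert x = -11
Old length odd (9). Middle was index 4 = 1.
New length even (10). New median = avg of two middle elements.
x = -11: 1 elements are < x, 8 elements are > x.
New sorted list: [-14, -11, -6, -5, -2, 1, 18, 20, 30, 31]
New median = -1/2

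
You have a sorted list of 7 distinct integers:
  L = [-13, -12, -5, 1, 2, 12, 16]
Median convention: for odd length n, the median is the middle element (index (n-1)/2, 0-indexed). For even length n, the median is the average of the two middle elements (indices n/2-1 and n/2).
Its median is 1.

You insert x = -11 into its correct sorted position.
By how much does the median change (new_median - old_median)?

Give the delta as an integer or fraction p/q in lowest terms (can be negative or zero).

Answer: -3

Derivation:
Old median = 1
After inserting x = -11: new sorted = [-13, -12, -11, -5, 1, 2, 12, 16]
New median = -2
Delta = -2 - 1 = -3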